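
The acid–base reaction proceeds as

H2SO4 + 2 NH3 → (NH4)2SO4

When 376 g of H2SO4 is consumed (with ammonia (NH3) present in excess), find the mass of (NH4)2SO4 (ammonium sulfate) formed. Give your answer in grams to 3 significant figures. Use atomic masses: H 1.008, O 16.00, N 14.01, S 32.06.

M(H2SO4) = 2(1.008) + 32.06 + 4(16.00) = 98.076 g/mol.
M((NH4)2SO4) = 2(14.01) + 8(1.008) + 32.06 + 4(16.00) = 132.144 g/mol.
n(H2SO4) = 376.0 g / 98.076 g/mol = 3.834 mol.
From the equation the H2SO4:(NH4)2SO4 mole ratio is 1:1, so n((NH4)2SO4) = 3.834 × 1/1 = 3.834 mol.
Mass of (NH4)2SO4 = 3.834 mol × 132.144 g/mol = 506.6 g.

507 g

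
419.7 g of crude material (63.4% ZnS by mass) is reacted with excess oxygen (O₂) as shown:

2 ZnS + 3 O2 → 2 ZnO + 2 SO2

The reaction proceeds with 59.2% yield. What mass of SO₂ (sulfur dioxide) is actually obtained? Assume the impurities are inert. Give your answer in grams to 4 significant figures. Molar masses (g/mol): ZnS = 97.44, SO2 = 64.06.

103.6 g

Pure ZnS available = 419.7 g × 0.634 = 266.09 g.
n(ZnS) = 266.09 g / 97.44 g/mol = 2.7308 mol.
From the equation the ZnS:SO2 mole ratio is 2:2, so n(SO2) = 2.7308 × 2/2 = 2.7308 mol.
Mass of SO2 = 2.7308 mol × 64.06 g/mol = 174.94 g.
Actual mass collected = 174.94 g × 0.592 = 103.56 g.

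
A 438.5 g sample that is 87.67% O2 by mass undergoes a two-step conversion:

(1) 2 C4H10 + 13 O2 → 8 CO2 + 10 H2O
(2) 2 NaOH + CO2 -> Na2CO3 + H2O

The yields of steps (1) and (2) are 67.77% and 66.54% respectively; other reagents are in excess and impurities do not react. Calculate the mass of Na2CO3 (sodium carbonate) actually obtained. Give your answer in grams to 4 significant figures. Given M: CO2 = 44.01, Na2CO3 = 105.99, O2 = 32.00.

353.3 g

Pure O2 = 438.5 × 0.8767 = 384.43 g.
n(O2) = 384.43 / 32.00 = 12.014 mol.
Step 1 (O2:CO2 = 13:8): theoretical n(CO2) = 7.3929 mol; at 67.77% yield, n(CO2) = 5.0102 mol.
Step 2 (CO2:Na2CO3 = 1:1): theoretical n(Na2CO3) = 5.0102 mol, so theoretical mass = 5.0102 × 105.99 = 531.03 g.
At 66.54% yield, actual mass of Na2CO3 = 531.03 × 0.6654 = 353.35 g.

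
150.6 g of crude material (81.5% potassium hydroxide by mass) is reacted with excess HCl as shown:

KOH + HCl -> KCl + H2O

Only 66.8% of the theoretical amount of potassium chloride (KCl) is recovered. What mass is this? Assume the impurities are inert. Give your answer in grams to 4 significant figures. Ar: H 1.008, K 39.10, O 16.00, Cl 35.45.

108.9 g

Pure KOH available = 150.6 g × 0.815 = 122.74 g.
M(KOH) = 39.10 + 16.00 + 1.008 = 56.108 g/mol.
M(KCl) = 39.10 + 35.45 = 74.55 g/mol.
n(KOH) = 122.74 g / 56.108 g/mol = 2.1875 mol.
From the equation the KOH:KCl mole ratio is 1:1, so n(KCl) = 2.1875 × 1/1 = 2.1875 mol.
Mass of KCl = 2.1875 mol × 74.55 g/mol = 163.08 g.
Actual mass collected = 163.08 g × 0.668 = 108.94 g.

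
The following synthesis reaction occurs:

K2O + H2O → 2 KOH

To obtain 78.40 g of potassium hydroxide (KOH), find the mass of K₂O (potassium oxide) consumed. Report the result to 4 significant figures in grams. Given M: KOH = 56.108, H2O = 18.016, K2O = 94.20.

65.81 g

n(KOH) = 78.400 g / 56.108 g/mol = 1.3973 mol.
From the equation the KOH:K2O mole ratio is 2:1, so n(K2O) = 1.3973 × 1/2 = 0.69865 mol.
Mass of K2O = 0.69865 mol × 94.20 g/mol = 65.813 g.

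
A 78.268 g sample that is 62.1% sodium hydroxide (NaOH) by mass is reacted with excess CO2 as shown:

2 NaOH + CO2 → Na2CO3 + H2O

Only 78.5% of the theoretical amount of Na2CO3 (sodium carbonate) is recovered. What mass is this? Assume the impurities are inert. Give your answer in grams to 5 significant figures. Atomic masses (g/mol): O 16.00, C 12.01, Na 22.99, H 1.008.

Pure NaOH available = 78.268 g × 0.621 = 48.6044 g.
M(NaOH) = 22.99 + 16.00 + 1.008 = 39.998 g/mol.
M(Na2CO3) = 2(22.99) + 12.01 + 3(16.00) = 105.99 g/mol.
n(NaOH) = 48.6044 g / 39.998 g/mol = 1.21517 mol.
From the equation the NaOH:Na2CO3 mole ratio is 2:1, so n(Na2CO3) = 1.21517 × 1/2 = 0.607586 mol.
Mass of Na2CO3 = 0.607586 mol × 105.99 g/mol = 64.3980 g.
Actual mass collected = 64.3980 g × 0.785 = 50.5524 g.

50.552 g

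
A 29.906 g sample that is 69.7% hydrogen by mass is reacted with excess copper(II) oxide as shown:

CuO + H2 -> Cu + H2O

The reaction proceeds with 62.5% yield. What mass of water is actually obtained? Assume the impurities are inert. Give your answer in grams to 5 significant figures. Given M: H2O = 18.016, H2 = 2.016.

Pure H2 available = 29.906 g × 0.697 = 20.8445 g.
n(H2) = 20.8445 g / 2.016 g/mol = 10.3395 mol.
From the equation the H2:H2O mole ratio is 1:1, so n(H2O) = 10.3395 × 1/1 = 10.3395 mol.
Mass of H2O = 10.3395 mol × 18.016 g/mol = 186.277 g.
Actual mass collected = 186.277 g × 0.625 = 116.423 g.

116.42 g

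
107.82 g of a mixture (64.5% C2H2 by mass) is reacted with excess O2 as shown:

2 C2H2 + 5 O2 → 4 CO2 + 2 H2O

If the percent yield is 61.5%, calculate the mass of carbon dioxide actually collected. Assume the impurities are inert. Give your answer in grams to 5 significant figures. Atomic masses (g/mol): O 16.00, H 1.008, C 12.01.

144.59 g

Pure C2H2 available = 107.82 g × 0.645 = 69.5439 g.
M(C2H2) = 2(12.01) + 2(1.008) = 26.036 g/mol.
M(CO2) = 12.01 + 2(16.00) = 44.01 g/mol.
n(C2H2) = 69.5439 g / 26.036 g/mol = 2.67107 mol.
From the equation the C2H2:CO2 mole ratio is 2:4, so n(CO2) = 2.67107 × 4/2 = 5.34213 mol.
Mass of CO2 = 5.34213 mol × 44.01 g/mol = 235.107 g.
Actual mass collected = 235.107 g × 0.615 = 144.591 g.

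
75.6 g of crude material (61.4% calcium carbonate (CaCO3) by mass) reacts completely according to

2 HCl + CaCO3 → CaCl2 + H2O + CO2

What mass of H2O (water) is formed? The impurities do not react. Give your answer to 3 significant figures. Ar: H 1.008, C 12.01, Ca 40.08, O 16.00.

Mass of pure CaCO3 = 75.6 g × 0.614 = 46.42 g.
M(CaCO3) = 40.08 + 12.01 + 3(16.00) = 100.09 g/mol.
M(H2O) = 2(1.008) + 16.00 = 18.016 g/mol.
n(CaCO3) = 46.42 g / 100.09 g/mol = 0.4638 mol.
From the equation the CaCO3:H2O mole ratio is 1:1, so n(H2O) = 0.4638 × 1/1 = 0.4638 mol.
Mass of H2O = 0.4638 mol × 18.016 g/mol = 8.355 g.

8.36 g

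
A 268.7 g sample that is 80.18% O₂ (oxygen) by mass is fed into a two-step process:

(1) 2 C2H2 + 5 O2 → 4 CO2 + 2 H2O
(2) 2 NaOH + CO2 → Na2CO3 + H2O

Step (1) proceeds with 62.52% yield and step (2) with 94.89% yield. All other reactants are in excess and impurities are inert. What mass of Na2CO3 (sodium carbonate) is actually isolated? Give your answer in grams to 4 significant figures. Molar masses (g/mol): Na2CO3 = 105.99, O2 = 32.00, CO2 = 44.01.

338.7 g

Pure O2 = 268.7 × 0.8018 = 215.44 g.
n(O2) = 215.44 / 32.00 = 6.7326 mol.
Step 1 (O2:CO2 = 5:4): theoretical n(CO2) = 5.3861 mol; at 62.52% yield, n(CO2) = 3.3674 mol.
Step 2 (CO2:Na2CO3 = 1:1): theoretical n(Na2CO3) = 3.3674 mol, so theoretical mass = 3.3674 × 105.99 = 356.91 g.
At 94.89% yield, actual mass of Na2CO3 = 356.91 × 0.9489 = 338.67 g.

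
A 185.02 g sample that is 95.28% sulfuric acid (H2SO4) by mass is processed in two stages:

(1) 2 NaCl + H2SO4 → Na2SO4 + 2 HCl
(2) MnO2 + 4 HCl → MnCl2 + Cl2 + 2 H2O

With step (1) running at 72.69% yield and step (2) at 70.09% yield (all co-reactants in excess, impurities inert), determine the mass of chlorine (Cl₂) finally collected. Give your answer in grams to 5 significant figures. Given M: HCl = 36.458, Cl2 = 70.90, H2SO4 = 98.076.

Pure H2SO4 = 185.02 × 0.9528 = 176.287 g.
n(H2SO4) = 176.287 / 98.076 = 1.79745 mol.
Step 1 (H2SO4:HCl = 1:2): theoretical n(HCl) = 3.59491 mol; at 72.69% yield, n(HCl) = 2.61314 mol.
Step 2 (HCl:Cl2 = 4:1): theoretical n(Cl2) = 0.653284 mol, so theoretical mass = 0.653284 × 70.90 = 46.3179 g.
At 70.09% yield, actual mass of Cl2 = 46.3179 × 0.7009 = 32.4642 g.

32.464 g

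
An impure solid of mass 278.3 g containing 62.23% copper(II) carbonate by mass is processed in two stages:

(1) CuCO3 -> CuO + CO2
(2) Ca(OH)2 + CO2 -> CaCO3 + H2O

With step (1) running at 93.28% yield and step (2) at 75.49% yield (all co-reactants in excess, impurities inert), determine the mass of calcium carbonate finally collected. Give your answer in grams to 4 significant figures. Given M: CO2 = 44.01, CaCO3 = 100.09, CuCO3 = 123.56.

98.79 g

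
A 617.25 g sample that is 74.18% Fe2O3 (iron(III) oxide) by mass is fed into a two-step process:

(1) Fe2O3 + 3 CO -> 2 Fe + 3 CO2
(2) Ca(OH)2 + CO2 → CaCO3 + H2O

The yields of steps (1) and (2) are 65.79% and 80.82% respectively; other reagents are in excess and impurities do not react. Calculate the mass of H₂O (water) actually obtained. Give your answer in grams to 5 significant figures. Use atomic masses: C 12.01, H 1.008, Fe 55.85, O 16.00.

Pure Fe2O3 = 617.25 × 0.7418 = 457.876 g.
M(Fe2O3) = 2(55.85) + 3(16.00) = 159.70 g/mol.
M(H2O) = 2(1.008) + 16.00 = 18.016 g/mol.
n(Fe2O3) = 457.876 / 159.70 = 2.86710 mol.
Step 1 (Fe2O3:CO2 = 1:3): theoretical n(CO2) = 8.60130 mol; at 65.79% yield, n(CO2) = 5.65880 mol.
Step 2 (CO2:H2O = 1:1): theoretical n(H2O) = 5.65880 mol, so theoretical mass = 5.65880 × 18.016 = 101.949 g.
At 80.82% yield, actual mass of H2O = 101.949 × 0.8082 = 82.3951 g.

82.395 g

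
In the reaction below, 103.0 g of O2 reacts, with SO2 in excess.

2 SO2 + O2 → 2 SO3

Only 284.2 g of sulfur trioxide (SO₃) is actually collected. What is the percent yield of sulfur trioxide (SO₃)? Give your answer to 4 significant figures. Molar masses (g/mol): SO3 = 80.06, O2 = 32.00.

55.14 %

n(O2) = 103.00 g / 32.00 g/mol = 3.2188 mol.
From the equation the O2:SO3 mole ratio is 1:2, so n(SO3) = 3.2188 × 2/1 = 6.4375 mol.
Mass of SO3 = 6.4375 mol × 80.06 g/mol = 515.39 g.
This is the theoretical yield. Percent yield = 284.2 g / 515.39 g × 100% = 55.143%.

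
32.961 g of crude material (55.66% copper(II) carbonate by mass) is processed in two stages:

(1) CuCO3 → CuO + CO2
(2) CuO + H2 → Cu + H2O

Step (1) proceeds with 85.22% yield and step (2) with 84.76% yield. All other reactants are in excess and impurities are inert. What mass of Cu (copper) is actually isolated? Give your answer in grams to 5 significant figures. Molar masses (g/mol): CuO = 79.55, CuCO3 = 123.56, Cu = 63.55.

6.8158 g

Pure CuCO3 = 32.961 × 0.5566 = 18.3461 g.
n(CuCO3) = 18.3461 / 123.56 = 0.148479 mol.
Step 1 (CuCO3:CuO = 1:1): theoretical n(CuO) = 0.148479 mol; at 85.22% yield, n(CuO) = 0.126534 mol.
Step 2 (CuO:Cu = 1:1): theoretical n(Cu) = 0.126534 mol, so theoretical mass = 0.126534 × 63.55 = 8.04124 g.
At 84.76% yield, actual mass of Cu = 8.04124 × 0.8476 = 6.81575 g.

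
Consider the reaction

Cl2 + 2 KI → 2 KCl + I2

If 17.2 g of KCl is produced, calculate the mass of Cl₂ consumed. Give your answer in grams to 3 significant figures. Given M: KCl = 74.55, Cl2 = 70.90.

8.18 g

n(KCl) = 17.20 g / 74.55 g/mol = 0.2307 mol.
From the equation the KCl:Cl2 mole ratio is 2:1, so n(Cl2) = 0.2307 × 1/2 = 0.1154 mol.
Mass of Cl2 = 0.1154 mol × 70.90 g/mol = 8.179 g.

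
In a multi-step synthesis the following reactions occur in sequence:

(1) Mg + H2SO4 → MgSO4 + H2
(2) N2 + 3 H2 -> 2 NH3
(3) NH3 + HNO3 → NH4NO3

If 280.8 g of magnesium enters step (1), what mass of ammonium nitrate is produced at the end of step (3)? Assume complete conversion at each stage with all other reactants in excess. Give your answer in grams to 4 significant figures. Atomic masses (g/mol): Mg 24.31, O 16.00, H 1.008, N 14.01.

M(Mg) = 24.31 g/mol.
M(NH4NO3) = 2(14.01) + 4(1.008) + 3(16.00) = 80.052 g/mol.
n(Mg) = 280.8 / 24.31 = 11.551 mol.
Reaction (1): Mg→H2 ratio 1:1 ⇒ n(H2) = 11.551 mol.
Reaction (2): H2→NH3 ratio 3:2 ⇒ n(NH3) = 7.7005 mol.
Reaction (3): NH3→NH4NO3 ratio 1:1 ⇒ n(NH4NO3) = 7.7005 mol.
Mass of NH4NO3 = 7.7005 × 80.052 = 616.44 g.

616.4 g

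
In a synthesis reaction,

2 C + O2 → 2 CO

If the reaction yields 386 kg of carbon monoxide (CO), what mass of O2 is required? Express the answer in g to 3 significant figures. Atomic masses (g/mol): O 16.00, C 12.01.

M(CO) = 12.01 + 16.00 = 28.01 g/mol.
M(O2) = 2(16.00) = 32.00 g/mol.
Convert: 386 kg = 386000 g.
n(CO) = 386000 g / 28.01 g/mol = 13780 mol.
From the equation the CO:O2 mole ratio is 2:1, so n(O2) = 13780 × 1/2 = 6890 mol.
Mass of O2 = 6890 mol × 32.00 g/mol = 220500 g.

220000 g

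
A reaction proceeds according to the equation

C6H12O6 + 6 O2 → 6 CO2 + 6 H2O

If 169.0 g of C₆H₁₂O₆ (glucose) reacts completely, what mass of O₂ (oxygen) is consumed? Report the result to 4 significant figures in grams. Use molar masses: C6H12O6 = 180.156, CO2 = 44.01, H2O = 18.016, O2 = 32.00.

180.1 g

n(C6H12O6) = 169.00 g / 180.156 g/mol = 0.93808 mol.
From the equation the C6H12O6:O2 mole ratio is 1:6, so n(O2) = 0.93808 × 6/1 = 5.6285 mol.
Mass of O2 = 5.6285 mol × 32.00 g/mol = 180.11 g.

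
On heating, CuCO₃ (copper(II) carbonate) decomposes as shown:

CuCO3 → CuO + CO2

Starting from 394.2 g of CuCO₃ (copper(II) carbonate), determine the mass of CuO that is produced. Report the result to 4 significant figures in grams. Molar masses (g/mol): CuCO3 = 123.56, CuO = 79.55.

253.8 g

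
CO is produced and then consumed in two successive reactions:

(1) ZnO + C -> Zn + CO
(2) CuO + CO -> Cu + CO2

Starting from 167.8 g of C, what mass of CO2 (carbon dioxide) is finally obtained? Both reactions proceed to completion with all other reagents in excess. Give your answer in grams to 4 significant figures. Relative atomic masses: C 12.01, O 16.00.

614.9 g

M(C) = 12.01 g/mol.
M(CO2) = 12.01 + 2(16.00) = 44.01 g/mol.
n(C) = 167.80 / 12.01 = 13.972 mol.
Step 1 gives a 1:1 ratio of C to CO, so n(CO) = 13.972 mol.
In step 2 the CO:CO2 ratio is 1:1, so n(CO2) = 13.972 mol.
Mass of CO2 = 13.972 × 44.01 = 614.89 g.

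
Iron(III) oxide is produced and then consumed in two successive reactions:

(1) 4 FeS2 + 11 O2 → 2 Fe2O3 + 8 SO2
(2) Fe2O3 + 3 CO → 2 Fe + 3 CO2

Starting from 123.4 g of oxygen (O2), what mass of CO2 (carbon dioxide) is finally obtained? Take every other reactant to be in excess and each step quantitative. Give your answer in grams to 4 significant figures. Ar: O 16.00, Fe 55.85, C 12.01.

92.57 g

M(O2) = 2(16.00) = 32.00 g/mol.
M(CO2) = 12.01 + 2(16.00) = 44.01 g/mol.
n(O2) = 123.40 / 32.00 = 3.8563 mol.
Step 1 gives a 11:2 ratio of O2 to Fe2O3, so n(Fe2O3) = 0.70114 mol.
In step 2 the Fe2O3:CO2 ratio is 1:3, so n(CO2) = 2.1034 mol.
Mass of CO2 = 2.1034 × 44.01 = 92.571 g.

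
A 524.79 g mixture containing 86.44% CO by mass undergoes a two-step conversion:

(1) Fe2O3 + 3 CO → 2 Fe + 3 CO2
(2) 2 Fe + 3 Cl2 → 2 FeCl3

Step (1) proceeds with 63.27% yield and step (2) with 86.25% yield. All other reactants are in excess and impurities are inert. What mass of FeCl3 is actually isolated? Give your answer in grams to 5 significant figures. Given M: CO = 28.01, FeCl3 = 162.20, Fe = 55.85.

Pure CO = 524.79 × 0.8644 = 453.628 g.
n(CO) = 453.628 / 28.01 = 16.1952 mol.
Step 1 (CO:Fe = 3:2): theoretical n(Fe) = 10.7968 mol; at 63.27% yield, n(Fe) = 6.83115 mol.
Step 2 (Fe:FeCl3 = 2:2): theoretical n(FeCl3) = 6.83115 mol, so theoretical mass = 6.83115 × 162.20 = 1108.01 g.
At 86.25% yield, actual mass of FeCl3 = 1108.01 × 0.8625 = 955.661 g.

955.66 g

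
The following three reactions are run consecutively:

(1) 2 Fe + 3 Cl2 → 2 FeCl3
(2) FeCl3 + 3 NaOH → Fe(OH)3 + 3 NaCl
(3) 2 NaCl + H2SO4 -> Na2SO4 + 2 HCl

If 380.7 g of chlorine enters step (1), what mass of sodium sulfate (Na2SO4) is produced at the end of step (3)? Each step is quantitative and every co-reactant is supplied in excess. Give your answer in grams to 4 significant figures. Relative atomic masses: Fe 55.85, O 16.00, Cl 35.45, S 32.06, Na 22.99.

M(Cl2) = 2(35.45) = 70.90 g/mol.
M(Na2SO4) = 2(22.99) + 32.06 + 4(16.00) = 142.04 g/mol.
n(Cl2) = 380.7 / 70.90 = 5.3695 mol.
Reaction (1): Cl2→FeCl3 ratio 3:2 ⇒ n(FeCl3) = 3.5797 mol.
Reaction (2): FeCl3→NaCl ratio 1:3 ⇒ n(NaCl) = 10.739 mol.
Reaction (3): NaCl→Na2SO4 ratio 2:1 ⇒ n(Na2SO4) = 5.3695 mol.
Mass of Na2SO4 = 5.3695 × 142.04 = 762.69 g.

762.7 g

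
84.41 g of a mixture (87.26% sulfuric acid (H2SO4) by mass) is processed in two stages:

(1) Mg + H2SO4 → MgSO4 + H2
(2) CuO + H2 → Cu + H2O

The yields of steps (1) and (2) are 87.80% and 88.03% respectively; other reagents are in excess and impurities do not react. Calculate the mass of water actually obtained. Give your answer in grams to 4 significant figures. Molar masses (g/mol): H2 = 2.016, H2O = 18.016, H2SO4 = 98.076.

10.46 g

Pure H2SO4 = 84.41 × 0.8726 = 73.656 g.
n(H2SO4) = 73.656 / 98.076 = 0.75101 mol.
Step 1 (H2SO4:H2 = 1:1): theoretical n(H2) = 0.75101 mol; at 87.80% yield, n(H2) = 0.65939 mol.
Step 2 (H2:H2O = 1:1): theoretical n(H2O) = 0.65939 mol, so theoretical mass = 0.65939 × 18.016 = 11.880 g.
At 88.03% yield, actual mass of H2O = 11.880 × 0.8803 = 10.458 g.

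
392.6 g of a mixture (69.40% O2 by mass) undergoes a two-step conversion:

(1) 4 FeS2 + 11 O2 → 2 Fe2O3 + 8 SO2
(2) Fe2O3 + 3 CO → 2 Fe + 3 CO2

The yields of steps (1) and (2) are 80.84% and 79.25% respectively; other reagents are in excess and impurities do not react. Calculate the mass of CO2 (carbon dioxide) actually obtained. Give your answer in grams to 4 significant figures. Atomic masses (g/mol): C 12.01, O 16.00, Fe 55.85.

130.9 g

Pure O2 = 392.6 × 0.6940 = 272.46 g.
M(O2) = 2(16.00) = 32.00 g/mol.
M(CO2) = 12.01 + 2(16.00) = 44.01 g/mol.
n(O2) = 272.46 / 32.00 = 8.5145 mol.
Step 1 (O2:Fe2O3 = 11:2): theoretical n(Fe2O3) = 1.5481 mol; at 80.84% yield, n(Fe2O3) = 1.2515 mol.
Step 2 (Fe2O3:CO2 = 1:3): theoretical n(CO2) = 3.7544 mol, so theoretical mass = 3.7544 × 44.01 = 165.23 g.
At 79.25% yield, actual mass of CO2 = 165.23 × 0.7925 = 130.95 g.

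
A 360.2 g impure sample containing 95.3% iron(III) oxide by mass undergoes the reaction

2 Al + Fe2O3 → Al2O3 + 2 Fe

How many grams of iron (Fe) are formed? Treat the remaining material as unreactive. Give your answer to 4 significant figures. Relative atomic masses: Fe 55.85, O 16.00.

240.1 g

Mass of pure Fe2O3 = 360.2 g × 0.953 = 343.27 g.
M(Fe2O3) = 2(55.85) + 3(16.00) = 159.70 g/mol.
M(Fe) = 55.85 g/mol.
n(Fe2O3) = 343.27 g / 159.70 g/mol = 2.1495 mol.
From the equation the Fe2O3:Fe mole ratio is 1:2, so n(Fe) = 2.1495 × 2/1 = 4.2989 mol.
Mass of Fe = 4.2989 mol × 55.85 g/mol = 240.10 g.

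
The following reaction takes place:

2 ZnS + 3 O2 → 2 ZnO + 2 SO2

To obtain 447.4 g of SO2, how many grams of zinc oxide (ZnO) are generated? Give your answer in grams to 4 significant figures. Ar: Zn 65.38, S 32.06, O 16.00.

M(SO2) = 32.06 + 2(16.00) = 64.06 g/mol.
M(ZnO) = 65.38 + 16.00 = 81.38 g/mol.
n(SO2) = 447.40 g / 64.06 g/mol = 6.9841 mol.
From the equation the SO2:ZnO mole ratio is 2:2, so n(ZnO) = 6.9841 × 2/2 = 6.9841 mol.
Mass of ZnO = 6.9841 mol × 81.38 g/mol = 568.36 g.

568.4 g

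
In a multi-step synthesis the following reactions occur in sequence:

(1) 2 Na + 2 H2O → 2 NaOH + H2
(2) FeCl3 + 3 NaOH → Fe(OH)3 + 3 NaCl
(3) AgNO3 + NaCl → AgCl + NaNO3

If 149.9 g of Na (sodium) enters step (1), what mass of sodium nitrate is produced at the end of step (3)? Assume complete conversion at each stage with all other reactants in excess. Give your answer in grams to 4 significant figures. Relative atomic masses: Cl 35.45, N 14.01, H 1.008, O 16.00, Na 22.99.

554.2 g

M(Na) = 22.99 g/mol.
M(NaNO3) = 22.99 + 14.01 + 3(16.00) = 85.00 g/mol.
n(Na) = 149.9 / 22.99 = 6.5202 mol.
Reaction (1): Na→NaOH ratio 2:2 ⇒ n(NaOH) = 6.5202 mol.
Reaction (2): NaOH→NaCl ratio 3:3 ⇒ n(NaCl) = 6.5202 mol.
Reaction (3): NaCl→NaNO3 ratio 1:1 ⇒ n(NaNO3) = 6.5202 mol.
Mass of NaNO3 = 6.5202 × 85.00 = 554.22 g.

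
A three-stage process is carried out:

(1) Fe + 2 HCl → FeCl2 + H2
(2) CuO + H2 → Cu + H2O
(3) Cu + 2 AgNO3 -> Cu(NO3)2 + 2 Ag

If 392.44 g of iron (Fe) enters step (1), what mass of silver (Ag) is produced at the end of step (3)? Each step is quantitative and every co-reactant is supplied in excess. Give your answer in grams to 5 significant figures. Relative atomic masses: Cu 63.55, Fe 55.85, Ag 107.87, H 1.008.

1515.9 g

M(Fe) = 55.85 g/mol.
M(Ag) = 107.87 g/mol.
n(Fe) = 392.44 / 55.85 = 7.02668 mol.
Reaction (1): Fe→H2 ratio 1:1 ⇒ n(H2) = 7.02668 mol.
Reaction (2): H2→Cu ratio 1:1 ⇒ n(Cu) = 7.02668 mol.
Reaction (3): Cu→Ag ratio 1:2 ⇒ n(Ag) = 14.0534 mol.
Mass of Ag = 14.0534 × 107.87 = 1515.94 g.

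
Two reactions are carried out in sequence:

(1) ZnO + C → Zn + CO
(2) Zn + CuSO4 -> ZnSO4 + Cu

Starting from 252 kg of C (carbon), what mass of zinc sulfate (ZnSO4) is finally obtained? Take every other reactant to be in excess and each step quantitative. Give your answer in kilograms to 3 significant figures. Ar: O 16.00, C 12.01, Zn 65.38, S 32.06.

M(C) = 12.01 g/mol.
M(ZnSO4) = 65.38 + 32.06 + 4(16.00) = 161.44 g/mol.
252 kg = 252000 g.
n(C) = 252000 / 12.01 = 20980 mol.
Step 1 gives a 1:1 ratio of C to Zn, so n(Zn) = 20980 mol.
In step 2 the Zn:ZnSO4 ratio is 1:1, so n(ZnSO4) = 20980 mol.
Mass of ZnSO4 = 20980 × 161.44 = 3.387 × 10^6 g = 3390 kg.

3390 kg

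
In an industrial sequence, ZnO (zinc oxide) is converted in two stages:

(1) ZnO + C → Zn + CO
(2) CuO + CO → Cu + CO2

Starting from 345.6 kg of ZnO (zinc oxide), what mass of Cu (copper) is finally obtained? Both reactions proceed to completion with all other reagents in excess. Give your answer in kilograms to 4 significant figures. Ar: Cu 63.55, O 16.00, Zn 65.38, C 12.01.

269.9 kg

M(ZnO) = 65.38 + 16.00 = 81.38 g/mol.
M(Cu) = 63.55 g/mol.
345.6 kg = 345600 g.
n(ZnO) = 345600 / 81.38 = 4246.7 mol.
Step 1 gives a 1:1 ratio of ZnO to CO, so n(CO) = 4246.7 mol.
In step 2 the CO:Cu ratio is 1:1, so n(Cu) = 4246.7 mol.
Mass of Cu = 4246.7 × 63.55 = 269880 g = 269.9 kg.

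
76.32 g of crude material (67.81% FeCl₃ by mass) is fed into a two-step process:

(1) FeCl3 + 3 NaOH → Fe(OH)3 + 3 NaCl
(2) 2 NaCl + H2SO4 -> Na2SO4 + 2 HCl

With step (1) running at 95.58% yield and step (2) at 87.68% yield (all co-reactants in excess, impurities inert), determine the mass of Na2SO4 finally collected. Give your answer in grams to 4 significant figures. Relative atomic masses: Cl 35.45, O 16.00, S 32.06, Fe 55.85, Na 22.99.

56.97 g

Pure FeCl3 = 76.32 × 0.6781 = 51.753 g.
M(FeCl3) = 55.85 + 3(35.45) = 162.20 g/mol.
M(Na2SO4) = 2(22.99) + 32.06 + 4(16.00) = 142.04 g/mol.
n(FeCl3) = 51.753 / 162.20 = 0.31907 mol.
Step 1 (FeCl3:NaCl = 1:3): theoretical n(NaCl) = 0.95720 mol; at 95.58% yield, n(NaCl) = 0.91489 mol.
Step 2 (NaCl:Na2SO4 = 2:1): theoretical n(Na2SO4) = 0.45745 mol, so theoretical mass = 0.45745 × 142.04 = 64.976 g.
At 87.68% yield, actual mass of Na2SO4 = 64.976 × 0.8768 = 56.971 g.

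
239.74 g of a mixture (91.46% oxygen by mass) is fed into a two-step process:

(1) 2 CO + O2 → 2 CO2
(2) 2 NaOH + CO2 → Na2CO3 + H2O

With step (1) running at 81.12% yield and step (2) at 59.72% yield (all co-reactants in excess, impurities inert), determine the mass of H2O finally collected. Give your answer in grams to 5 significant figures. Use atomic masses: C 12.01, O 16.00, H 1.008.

119.61 g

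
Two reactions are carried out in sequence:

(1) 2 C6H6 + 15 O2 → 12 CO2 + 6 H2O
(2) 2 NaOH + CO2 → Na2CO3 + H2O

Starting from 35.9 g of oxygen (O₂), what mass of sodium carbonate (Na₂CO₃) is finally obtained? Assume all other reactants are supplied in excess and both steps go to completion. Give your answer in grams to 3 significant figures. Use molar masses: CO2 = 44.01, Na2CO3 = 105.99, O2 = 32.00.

n(O2) = 35.90 / 32.00 = 1.122 mol.
Step 1 gives a 15:12 ratio of O2 to CO2, so n(CO2) = 0.8975 mol.
In step 2 the CO2:Na2CO3 ratio is 1:1, so n(Na2CO3) = 0.8975 mol.
Mass of Na2CO3 = 0.8975 × 105.99 = 95.13 g.

95.1 g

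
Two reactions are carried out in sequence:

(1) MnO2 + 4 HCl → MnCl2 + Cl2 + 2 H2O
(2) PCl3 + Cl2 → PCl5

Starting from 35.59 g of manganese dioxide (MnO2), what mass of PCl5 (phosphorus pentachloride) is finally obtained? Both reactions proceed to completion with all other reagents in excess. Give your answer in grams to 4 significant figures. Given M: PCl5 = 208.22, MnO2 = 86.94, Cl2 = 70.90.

n(MnO2) = 35.590 / 86.94 = 0.40936 mol.
Step 1 gives a 1:1 ratio of MnO2 to Cl2, so n(Cl2) = 0.40936 mol.
In step 2 the Cl2:PCl5 ratio is 1:1, so n(PCl5) = 0.40936 mol.
Mass of PCl5 = 0.40936 × 208.22 = 85.238 g.

85.24 g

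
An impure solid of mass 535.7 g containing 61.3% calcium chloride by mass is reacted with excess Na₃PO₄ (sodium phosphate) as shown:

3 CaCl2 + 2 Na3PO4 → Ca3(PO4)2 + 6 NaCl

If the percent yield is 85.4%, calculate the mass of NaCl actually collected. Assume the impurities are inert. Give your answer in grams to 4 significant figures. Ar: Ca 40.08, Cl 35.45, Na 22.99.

Pure CaCl2 available = 535.7 g × 0.613 = 328.38 g.
M(CaCl2) = 40.08 + 2(35.45) = 110.98 g/mol.
M(NaCl) = 22.99 + 35.45 = 58.44 g/mol.
n(CaCl2) = 328.38 g / 110.98 g/mol = 2.9589 mol.
From the equation the CaCl2:NaCl mole ratio is 3:6, so n(NaCl) = 2.9589 × 6/3 = 5.9179 mol.
Mass of NaCl = 5.9179 mol × 58.44 g/mol = 345.84 g.
Actual mass collected = 345.84 g × 0.854 = 295.35 g.

295.3 g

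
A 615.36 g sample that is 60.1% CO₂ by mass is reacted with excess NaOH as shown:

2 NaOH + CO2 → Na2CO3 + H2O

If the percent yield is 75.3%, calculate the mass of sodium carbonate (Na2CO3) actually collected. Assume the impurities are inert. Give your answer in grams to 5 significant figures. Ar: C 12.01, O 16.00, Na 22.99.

670.68 g

Pure CO2 available = 615.36 g × 0.601 = 369.831 g.
M(CO2) = 12.01 + 2(16.00) = 44.01 g/mol.
M(Na2CO3) = 2(22.99) + 12.01 + 3(16.00) = 105.99 g/mol.
n(CO2) = 369.831 g / 44.01 g/mol = 8.40335 mol.
From the equation the CO2:Na2CO3 mole ratio is 1:1, so n(Na2CO3) = 8.40335 × 1/1 = 8.40335 mol.
Mass of Na2CO3 = 8.40335 mol × 105.99 g/mol = 890.671 g.
Actual mass collected = 890.671 g × 0.753 = 670.675 g.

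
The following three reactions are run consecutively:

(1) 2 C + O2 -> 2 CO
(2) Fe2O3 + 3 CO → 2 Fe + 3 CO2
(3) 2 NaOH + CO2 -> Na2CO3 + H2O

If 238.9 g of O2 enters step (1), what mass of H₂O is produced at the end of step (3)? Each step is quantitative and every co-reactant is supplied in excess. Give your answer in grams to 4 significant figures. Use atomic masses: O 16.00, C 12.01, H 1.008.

M(O2) = 2(16.00) = 32.00 g/mol.
M(H2O) = 2(1.008) + 16.00 = 18.016 g/mol.
n(O2) = 238.9 / 32.00 = 7.4656 mol.
Reaction (1): O2→CO ratio 1:2 ⇒ n(CO) = 14.931 mol.
Reaction (2): CO→CO2 ratio 3:3 ⇒ n(CO2) = 14.931 mol.
Reaction (3): CO2→H2O ratio 1:1 ⇒ n(H2O) = 14.931 mol.
Mass of H2O = 14.931 × 18.016 = 269.00 g.

269.0 g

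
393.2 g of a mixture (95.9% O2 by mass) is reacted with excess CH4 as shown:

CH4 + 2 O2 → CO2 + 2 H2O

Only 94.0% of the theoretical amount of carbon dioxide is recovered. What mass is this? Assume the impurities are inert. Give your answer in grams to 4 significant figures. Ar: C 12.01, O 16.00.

243.7 g

Pure O2 available = 393.2 g × 0.959 = 377.08 g.
M(O2) = 2(16.00) = 32.00 g/mol.
M(CO2) = 12.01 + 2(16.00) = 44.01 g/mol.
n(O2) = 377.08 g / 32.00 g/mol = 11.784 mol.
From the equation the O2:CO2 mole ratio is 2:1, so n(CO2) = 11.784 × 1/2 = 5.8919 mol.
Mass of CO2 = 5.8919 mol × 44.01 g/mol = 259.30 g.
Actual mass collected = 259.30 g × 0.940 = 243.74 g.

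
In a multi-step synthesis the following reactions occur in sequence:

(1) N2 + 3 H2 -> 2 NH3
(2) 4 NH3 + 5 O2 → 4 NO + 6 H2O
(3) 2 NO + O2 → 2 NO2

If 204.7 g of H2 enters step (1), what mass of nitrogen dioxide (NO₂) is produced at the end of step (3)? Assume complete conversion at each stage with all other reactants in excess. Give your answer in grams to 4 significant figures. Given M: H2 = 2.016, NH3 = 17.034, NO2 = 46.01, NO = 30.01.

n(H2) = 204.7 / 2.016 = 101.54 mol.
Reaction (1): H2→NH3 ratio 3:2 ⇒ n(NH3) = 67.692 mol.
Reaction (2): NH3→NO ratio 4:4 ⇒ n(NO) = 67.692 mol.
Reaction (3): NO→NO2 ratio 2:2 ⇒ n(NO2) = 67.692 mol.
Mass of NO2 = 67.692 × 46.01 = 3114.5 g.

3114 g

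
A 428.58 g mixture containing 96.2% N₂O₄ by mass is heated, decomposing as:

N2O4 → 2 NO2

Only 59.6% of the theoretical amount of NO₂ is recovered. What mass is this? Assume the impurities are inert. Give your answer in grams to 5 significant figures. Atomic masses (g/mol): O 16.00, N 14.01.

245.73 g

Pure N2O4 available = 428.58 g × 0.962 = 412.294 g.
M(N2O4) = 2(14.01) + 4(16.00) = 92.02 g/mol.
M(NO2) = 14.01 + 2(16.00) = 46.01 g/mol.
n(N2O4) = 412.294 g / 92.02 g/mol = 4.48048 mol.
From the equation the N2O4:NO2 mole ratio is 1:2, so n(NO2) = 4.48048 × 2/1 = 8.96096 mol.
Mass of NO2 = 8.96096 mol × 46.01 g/mol = 412.294 g.
Actual mass collected = 412.294 g × 0.596 = 245.727 g.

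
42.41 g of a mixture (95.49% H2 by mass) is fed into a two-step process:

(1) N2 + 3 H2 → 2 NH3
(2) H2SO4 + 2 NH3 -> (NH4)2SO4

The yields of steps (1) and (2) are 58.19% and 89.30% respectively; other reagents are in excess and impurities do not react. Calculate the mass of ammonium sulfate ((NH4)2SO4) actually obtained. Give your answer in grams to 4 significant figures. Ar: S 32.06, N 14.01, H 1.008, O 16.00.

Pure H2 = 42.41 × 0.9549 = 40.497 g.
M(H2) = 2(1.008) = 2.016 g/mol.
M((NH4)2SO4) = 2(14.01) + 8(1.008) + 32.06 + 4(16.00) = 132.144 g/mol.
n(H2) = 40.497 / 2.016 = 20.088 mol.
Step 1 (H2:NH3 = 3:2): theoretical n(NH3) = 13.392 mol; at 58.19% yield, n(NH3) = 7.7928 mol.
Step 2 (NH3:(NH4)2SO4 = 2:1): theoretical n((NH4)2SO4) = 3.8964 mol, so theoretical mass = 3.8964 × 132.144 = 514.88 g.
At 89.30% yield, actual mass of (NH4)2SO4 = 514.88 × 0.8930 = 459.79 g.

459.8 g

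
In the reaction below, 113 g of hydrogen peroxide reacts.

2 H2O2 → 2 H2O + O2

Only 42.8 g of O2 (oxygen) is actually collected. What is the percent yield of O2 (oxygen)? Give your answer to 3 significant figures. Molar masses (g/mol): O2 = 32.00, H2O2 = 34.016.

80.5 %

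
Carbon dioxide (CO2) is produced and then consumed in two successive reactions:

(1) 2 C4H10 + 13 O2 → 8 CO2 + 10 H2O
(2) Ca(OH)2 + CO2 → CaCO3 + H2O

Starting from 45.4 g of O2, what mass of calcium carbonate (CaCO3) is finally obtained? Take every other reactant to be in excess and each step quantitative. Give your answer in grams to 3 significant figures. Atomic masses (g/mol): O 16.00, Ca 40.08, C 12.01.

M(O2) = 2(16.00) = 32.00 g/mol.
M(CaCO3) = 40.08 + 12.01 + 3(16.00) = 100.09 g/mol.
n(O2) = 45.40 / 32.00 = 1.419 mol.
Step 1 gives a 13:8 ratio of O2 to CO2, so n(CO2) = 0.8731 mol.
In step 2 the CO2:CaCO3 ratio is 1:1, so n(CaCO3) = 0.8731 mol.
Mass of CaCO3 = 0.8731 × 100.09 = 87.39 g.

87.4 g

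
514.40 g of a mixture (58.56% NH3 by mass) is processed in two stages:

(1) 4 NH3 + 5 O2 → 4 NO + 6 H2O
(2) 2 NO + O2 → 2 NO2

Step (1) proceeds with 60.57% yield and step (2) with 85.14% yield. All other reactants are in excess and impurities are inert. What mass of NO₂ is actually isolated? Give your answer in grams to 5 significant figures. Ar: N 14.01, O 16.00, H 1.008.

419.59 g

Pure NH3 = 514.40 × 0.5856 = 301.233 g.
M(NH3) = 14.01 + 3(1.008) = 17.034 g/mol.
M(NO2) = 14.01 + 2(16.00) = 46.01 g/mol.
n(NH3) = 301.233 / 17.034 = 17.6842 mol.
Step 1 (NH3:NO = 4:4): theoretical n(NO) = 17.6842 mol; at 60.57% yield, n(NO) = 10.7113 mol.
Step 2 (NO:NO2 = 2:2): theoretical n(NO2) = 10.7113 mol, so theoretical mass = 10.7113 × 46.01 = 492.828 g.
At 85.14% yield, actual mass of NO2 = 492.828 × 0.8514 = 419.594 g.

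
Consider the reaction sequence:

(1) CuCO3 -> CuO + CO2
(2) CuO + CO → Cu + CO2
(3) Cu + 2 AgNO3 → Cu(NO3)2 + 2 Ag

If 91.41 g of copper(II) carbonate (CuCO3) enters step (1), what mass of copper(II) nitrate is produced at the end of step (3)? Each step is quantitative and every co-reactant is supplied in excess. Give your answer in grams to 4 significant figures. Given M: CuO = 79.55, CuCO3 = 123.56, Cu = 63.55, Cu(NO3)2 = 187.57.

138.8 g

n(CuCO3) = 91.41 / 123.56 = 0.73980 mol.
Reaction (1): CuCO3→CuO ratio 1:1 ⇒ n(CuO) = 0.73980 mol.
Reaction (2): CuO→Cu ratio 1:1 ⇒ n(Cu) = 0.73980 mol.
Reaction (3): Cu→Cu(NO3)2 ratio 1:1 ⇒ n(Cu(NO3)2) = 0.73980 mol.
Mass of Cu(NO3)2 = 0.73980 × 187.57 = 138.76 g.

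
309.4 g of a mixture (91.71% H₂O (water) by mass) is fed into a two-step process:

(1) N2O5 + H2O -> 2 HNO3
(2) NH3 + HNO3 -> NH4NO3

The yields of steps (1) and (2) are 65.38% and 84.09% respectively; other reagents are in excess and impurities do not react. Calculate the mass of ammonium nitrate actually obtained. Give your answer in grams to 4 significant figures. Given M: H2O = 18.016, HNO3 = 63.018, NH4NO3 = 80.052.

Pure H2O = 309.4 × 0.9171 = 283.75 g.
n(H2O) = 283.75 / 18.016 = 15.750 mol.
Step 1 (H2O:HNO3 = 1:2): theoretical n(HNO3) = 31.500 mol; at 65.38% yield, n(HNO3) = 20.595 mol.
Step 2 (HNO3:NH4NO3 = 1:1): theoretical n(NH4NO3) = 20.595 mol, so theoretical mass = 20.595 × 80.052 = 1648.6 g.
At 84.09% yield, actual mass of NH4NO3 = 1648.6 × 0.8409 = 1386.3 g.

1386 g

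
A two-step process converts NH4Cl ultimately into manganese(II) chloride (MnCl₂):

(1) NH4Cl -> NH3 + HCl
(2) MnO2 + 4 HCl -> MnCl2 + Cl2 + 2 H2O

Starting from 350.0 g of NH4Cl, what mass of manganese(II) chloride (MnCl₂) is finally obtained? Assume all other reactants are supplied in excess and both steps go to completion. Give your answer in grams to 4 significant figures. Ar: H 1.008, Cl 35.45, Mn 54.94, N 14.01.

M(NH4Cl) = 14.01 + 4(1.008) + 35.45 = 53.492 g/mol.
M(MnCl2) = 54.94 + 2(35.45) = 125.84 g/mol.
n(NH4Cl) = 350.00 / 53.492 = 6.5430 mol.
Step 1 gives a 1:1 ratio of NH4Cl to HCl, so n(HCl) = 6.5430 mol.
In step 2 the HCl:MnCl2 ratio is 4:1, so n(MnCl2) = 1.6358 mol.
Mass of MnCl2 = 1.6358 × 125.84 = 205.84 g.

205.8 g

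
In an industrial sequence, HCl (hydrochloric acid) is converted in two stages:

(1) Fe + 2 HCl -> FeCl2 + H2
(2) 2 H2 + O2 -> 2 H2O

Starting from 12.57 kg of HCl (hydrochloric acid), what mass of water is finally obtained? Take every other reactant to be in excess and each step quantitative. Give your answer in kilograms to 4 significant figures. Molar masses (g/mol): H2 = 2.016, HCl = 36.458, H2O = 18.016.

12.57 kg = 12570 g.
n(HCl) = 12570 / 36.458 = 344.78 mol.
Step 1 gives a 2:1 ratio of HCl to H2, so n(H2) = 172.39 mol.
In step 2 the H2:H2O ratio is 2:2, so n(H2O) = 172.39 mol.
Mass of H2O = 172.39 × 18.016 = 3105.8 g = 3.106 kg.

3.106 kg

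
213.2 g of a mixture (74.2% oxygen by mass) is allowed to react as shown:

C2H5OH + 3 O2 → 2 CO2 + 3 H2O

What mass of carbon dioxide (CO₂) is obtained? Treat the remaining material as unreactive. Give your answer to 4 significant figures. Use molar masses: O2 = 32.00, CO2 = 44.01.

145.0 g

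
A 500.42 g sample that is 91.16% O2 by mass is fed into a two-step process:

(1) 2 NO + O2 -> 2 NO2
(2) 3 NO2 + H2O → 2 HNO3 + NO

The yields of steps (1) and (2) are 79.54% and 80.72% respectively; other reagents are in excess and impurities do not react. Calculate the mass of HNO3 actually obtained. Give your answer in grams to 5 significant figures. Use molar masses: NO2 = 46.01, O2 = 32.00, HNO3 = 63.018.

Pure O2 = 500.42 × 0.9116 = 456.183 g.
n(O2) = 456.183 / 32.00 = 14.2557 mol.
Step 1 (O2:NO2 = 1:2): theoretical n(NO2) = 28.5114 mol; at 79.54% yield, n(NO2) = 22.6780 mol.
Step 2 (NO2:HNO3 = 3:2): theoretical n(HNO3) = 15.1187 mol, so theoretical mass = 15.1187 × 63.018 = 952.748 g.
At 80.72% yield, actual mass of HNO3 = 952.748 × 0.8072 = 769.058 g.

769.06 g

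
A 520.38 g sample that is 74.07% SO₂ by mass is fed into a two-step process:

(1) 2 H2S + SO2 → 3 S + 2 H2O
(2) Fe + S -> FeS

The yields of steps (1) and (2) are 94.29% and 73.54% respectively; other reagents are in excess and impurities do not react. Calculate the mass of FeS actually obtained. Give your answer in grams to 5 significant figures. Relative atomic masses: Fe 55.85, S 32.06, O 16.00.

Pure SO2 = 520.38 × 0.7407 = 385.445 g.
M(SO2) = 32.06 + 2(16.00) = 64.06 g/mol.
M(FeS) = 55.85 + 32.06 = 87.91 g/mol.
n(SO2) = 385.445 / 64.06 = 6.01694 mol.
Step 1 (SO2:S = 1:3): theoretical n(S) = 18.0508 mol; at 94.29% yield, n(S) = 17.0201 mol.
Step 2 (S:FeS = 1:1): theoretical n(FeS) = 17.0201 mol, so theoretical mass = 17.0201 × 87.91 = 1496.24 g.
At 73.54% yield, actual mass of FeS = 1496.24 × 0.7354 = 1100.33 g.

1100.3 g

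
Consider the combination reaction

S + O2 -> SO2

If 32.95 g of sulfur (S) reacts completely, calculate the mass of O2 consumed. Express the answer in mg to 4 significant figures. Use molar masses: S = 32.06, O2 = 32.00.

n(S) = 32.950 g / 32.06 g/mol = 1.0278 mol.
From the equation the S:O2 mole ratio is 1:1, so n(O2) = 1.0278 × 1/1 = 1.0278 mol.
Mass of O2 = 1.0278 mol × 32.00 g/mol = 32.888 g.
Converting to mg: 32.888 g = 32890 mg.

32890 mg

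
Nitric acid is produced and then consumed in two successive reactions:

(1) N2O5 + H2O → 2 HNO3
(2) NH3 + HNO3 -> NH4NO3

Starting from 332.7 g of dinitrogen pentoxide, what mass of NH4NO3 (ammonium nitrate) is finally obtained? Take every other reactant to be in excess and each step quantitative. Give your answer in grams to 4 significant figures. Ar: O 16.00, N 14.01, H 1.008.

M(N2O5) = 2(14.01) + 5(16.00) = 108.02 g/mol.
M(NH4NO3) = 2(14.01) + 4(1.008) + 3(16.00) = 80.052 g/mol.
n(N2O5) = 332.70 / 108.02 = 3.0800 mol.
Step 1 gives a 1:2 ratio of N2O5 to HNO3, so n(HNO3) = 6.1600 mol.
In step 2 the HNO3:NH4NO3 ratio is 1:1, so n(NH4NO3) = 6.1600 mol.
Mass of NH4NO3 = 6.1600 × 80.052 = 493.12 g.

493.1 g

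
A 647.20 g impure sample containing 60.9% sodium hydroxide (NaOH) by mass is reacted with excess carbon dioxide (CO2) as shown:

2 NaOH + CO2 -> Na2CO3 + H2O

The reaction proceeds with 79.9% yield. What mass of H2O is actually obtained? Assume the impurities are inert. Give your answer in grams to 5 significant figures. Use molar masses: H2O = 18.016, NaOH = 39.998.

Pure NaOH available = 647.20 g × 0.609 = 394.145 g.
n(NaOH) = 394.145 g / 39.998 g/mol = 9.85411 mol.
From the equation the NaOH:H2O mole ratio is 2:1, so n(H2O) = 9.85411 × 1/2 = 4.92706 mol.
Mass of H2O = 4.92706 mol × 18.016 g/mol = 88.7658 g.
Actual mass collected = 88.7658 g × 0.799 = 70.9239 g.

70.924 g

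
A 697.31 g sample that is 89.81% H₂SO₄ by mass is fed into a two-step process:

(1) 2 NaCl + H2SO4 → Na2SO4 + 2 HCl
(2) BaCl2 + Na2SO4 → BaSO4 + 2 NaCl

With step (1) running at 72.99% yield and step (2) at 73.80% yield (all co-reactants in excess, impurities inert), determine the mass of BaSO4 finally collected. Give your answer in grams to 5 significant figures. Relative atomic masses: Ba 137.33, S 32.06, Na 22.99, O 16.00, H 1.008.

802.77 g

Pure H2SO4 = 697.31 × 0.8981 = 626.254 g.
M(H2SO4) = 2(1.008) + 32.06 + 4(16.00) = 98.076 g/mol.
M(BaSO4) = 137.33 + 32.06 + 4(16.00) = 233.39 g/mol.
n(H2SO4) = 626.254 / 98.076 = 6.38540 mol.
Step 1 (H2SO4:Na2SO4 = 1:1): theoretical n(Na2SO4) = 6.38540 mol; at 72.99% yield, n(Na2SO4) = 4.66070 mol.
Step 2 (Na2SO4:BaSO4 = 1:1): theoretical n(BaSO4) = 4.66070 mol, so theoretical mass = 4.66070 × 233.39 = 1087.76 g.
At 73.80% yield, actual mass of BaSO4 = 1087.76 × 0.7380 = 802.768 g.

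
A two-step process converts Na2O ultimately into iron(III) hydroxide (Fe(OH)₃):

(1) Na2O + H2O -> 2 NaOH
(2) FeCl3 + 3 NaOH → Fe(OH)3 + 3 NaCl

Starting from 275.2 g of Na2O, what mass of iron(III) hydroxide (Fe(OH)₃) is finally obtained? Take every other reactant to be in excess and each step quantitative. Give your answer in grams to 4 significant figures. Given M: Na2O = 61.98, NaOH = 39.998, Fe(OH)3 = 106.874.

n(Na2O) = 275.20 / 61.98 = 4.4401 mol.
Step 1 gives a 1:2 ratio of Na2O to NaOH, so n(NaOH) = 8.8803 mol.
In step 2 the NaOH:Fe(OH)3 ratio is 3:1, so n(Fe(OH)3) = 2.9601 mol.
Mass of Fe(OH)3 = 2.9601 × 106.874 = 316.36 g.

316.4 g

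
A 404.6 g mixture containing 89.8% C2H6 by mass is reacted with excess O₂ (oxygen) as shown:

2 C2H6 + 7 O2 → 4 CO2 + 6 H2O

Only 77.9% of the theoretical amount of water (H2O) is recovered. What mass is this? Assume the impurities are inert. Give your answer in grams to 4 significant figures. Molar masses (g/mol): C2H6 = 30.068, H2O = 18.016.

Pure C2H6 available = 404.6 g × 0.898 = 363.33 g.
n(C2H6) = 363.33 g / 30.068 g/mol = 12.084 mol.
From the equation the C2H6:H2O mole ratio is 2:6, so n(H2O) = 12.084 × 6/2 = 36.251 mol.
Mass of H2O = 36.251 mol × 18.016 g/mol = 653.10 g.
Actual mass collected = 653.10 g × 0.779 = 508.76 g.

508.8 g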